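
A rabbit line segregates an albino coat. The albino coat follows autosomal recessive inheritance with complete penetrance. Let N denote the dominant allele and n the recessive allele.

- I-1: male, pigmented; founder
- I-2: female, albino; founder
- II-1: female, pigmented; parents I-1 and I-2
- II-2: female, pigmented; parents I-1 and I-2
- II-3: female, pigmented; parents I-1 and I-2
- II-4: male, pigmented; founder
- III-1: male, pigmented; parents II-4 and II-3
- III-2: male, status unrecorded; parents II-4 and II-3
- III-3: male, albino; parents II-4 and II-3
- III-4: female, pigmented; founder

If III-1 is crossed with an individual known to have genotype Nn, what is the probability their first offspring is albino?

1/6

II-4 is pigmented so carries N and passed n to III-3 (nn), so II-4 is Nn.
II-3 is pigmented so carries N and received n from I-2 (nn), so II-3 is Nn.
III-1 is a pigmented offspring of II-4 (Nn) × II-3 (Nn), whose cross gives 1/4 NN : 1/2 Nn : 1/4 nn; conditioning on being pigmented, III-1 is NN with probability 1/3, Nn with probability 2/3.
Summing over parental genotype combinations, P(offspring is albino) = 2/3·1/4 = 1/6.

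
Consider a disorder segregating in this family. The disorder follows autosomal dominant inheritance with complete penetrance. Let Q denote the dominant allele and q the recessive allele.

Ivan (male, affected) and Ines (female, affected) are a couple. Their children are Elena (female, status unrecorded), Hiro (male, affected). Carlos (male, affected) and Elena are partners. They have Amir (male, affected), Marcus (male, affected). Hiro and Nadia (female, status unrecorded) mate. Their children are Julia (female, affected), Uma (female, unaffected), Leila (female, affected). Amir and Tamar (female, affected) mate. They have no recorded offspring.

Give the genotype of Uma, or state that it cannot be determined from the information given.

qq

Uma is unaffected, so Uma is qq.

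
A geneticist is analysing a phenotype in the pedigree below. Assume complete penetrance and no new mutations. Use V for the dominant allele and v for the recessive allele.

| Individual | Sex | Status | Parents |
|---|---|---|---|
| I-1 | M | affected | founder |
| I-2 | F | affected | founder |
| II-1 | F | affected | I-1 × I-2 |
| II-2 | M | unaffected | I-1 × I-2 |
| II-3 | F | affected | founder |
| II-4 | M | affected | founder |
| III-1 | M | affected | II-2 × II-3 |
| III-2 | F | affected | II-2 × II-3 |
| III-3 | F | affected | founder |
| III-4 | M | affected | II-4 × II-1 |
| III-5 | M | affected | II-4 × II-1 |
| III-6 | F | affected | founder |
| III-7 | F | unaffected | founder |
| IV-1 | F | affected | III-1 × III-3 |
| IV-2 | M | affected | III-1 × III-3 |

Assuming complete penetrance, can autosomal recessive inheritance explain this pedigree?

Under autosomal recessive, II-2 (unaffected, male) cannot arise from I-1 (affected) × I-2 (affected).

No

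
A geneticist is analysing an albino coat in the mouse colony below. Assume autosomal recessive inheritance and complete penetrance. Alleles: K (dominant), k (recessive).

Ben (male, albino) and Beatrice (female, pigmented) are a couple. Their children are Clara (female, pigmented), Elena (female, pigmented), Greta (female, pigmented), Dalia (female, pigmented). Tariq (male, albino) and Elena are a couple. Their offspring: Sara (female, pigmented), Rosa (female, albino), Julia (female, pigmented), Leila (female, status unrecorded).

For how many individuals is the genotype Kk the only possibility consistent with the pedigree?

6

Obligate heterozygotes: Clara is pigmented so carries K and received k from Ben (kk), so Clara is Kk; Elena is pigmented so carries K and received k from Ben (kk), so Elena is Kk; Greta is pigmented so carries K and received k from Ben (kk), so Greta is Kk; Dalia is pigmented so carries K and received k from Ben (kk), so Dalia is Kk; Sara is pigmented so carries K and received k from Tariq (kk), so Sara is Kk; Julia is pigmented so carries K and received k from Tariq (kk), so Julia is Kk.
Every other individual is either homozygous by phenotype or has at least one consistent homozygous assignment, so the count is 6.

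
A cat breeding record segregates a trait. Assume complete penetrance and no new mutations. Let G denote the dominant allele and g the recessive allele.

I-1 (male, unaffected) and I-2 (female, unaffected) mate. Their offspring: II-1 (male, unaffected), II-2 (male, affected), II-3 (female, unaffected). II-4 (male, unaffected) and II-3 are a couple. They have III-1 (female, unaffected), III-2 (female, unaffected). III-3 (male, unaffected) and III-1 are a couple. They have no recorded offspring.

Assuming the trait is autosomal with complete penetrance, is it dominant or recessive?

I-1 and I-2 are both unaffected yet have an affected child II-2. Under dominance, an affected child requires at least one affected parent, so the trait cannot be dominant.

recessive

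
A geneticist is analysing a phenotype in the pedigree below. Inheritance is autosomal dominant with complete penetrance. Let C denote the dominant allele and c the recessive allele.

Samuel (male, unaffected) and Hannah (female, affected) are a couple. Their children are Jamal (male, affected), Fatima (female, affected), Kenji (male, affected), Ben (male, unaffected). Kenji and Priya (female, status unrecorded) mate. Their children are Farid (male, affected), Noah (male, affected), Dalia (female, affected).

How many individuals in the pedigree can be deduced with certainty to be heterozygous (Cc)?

Obligate heterozygotes: Hannah is affected so carries C and passed c to Ben (cc), so Hannah is Cc; Jamal is affected so carries C and received c from Samuel (cc), so Jamal is Cc; Fatima is affected so carries C and received c from Samuel (cc), so Fatima is Cc; Kenji is affected so carries C and received c from Samuel (cc), so Kenji is Cc.
Every other individual is either homozygous by phenotype or has at least one consistent homozygous assignment, so the count is 4.

4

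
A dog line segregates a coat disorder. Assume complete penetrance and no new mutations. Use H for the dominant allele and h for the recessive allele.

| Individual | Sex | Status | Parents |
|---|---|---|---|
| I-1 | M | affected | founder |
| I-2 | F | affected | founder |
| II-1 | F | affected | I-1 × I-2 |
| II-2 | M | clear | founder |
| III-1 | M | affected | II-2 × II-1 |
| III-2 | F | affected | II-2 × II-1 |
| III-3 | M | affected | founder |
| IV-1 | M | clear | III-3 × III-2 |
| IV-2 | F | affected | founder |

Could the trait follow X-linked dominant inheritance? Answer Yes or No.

A consistent assignment under X-linked dominant exists: I-1 X^H Y, I-2 X^H X^H, II-1 X^H X^H, II-2 X^h Y, III-1 X^H Y, III-2 X^H X^h, III-3 X^H Y, IV-1 X^h Y, IV-2 X^H X^H.
In this assignment every recorded phenotype matches its genotype and every non-founder's genotype is obtainable from its parents' genotypes, so the pedigree is consistent.

Yes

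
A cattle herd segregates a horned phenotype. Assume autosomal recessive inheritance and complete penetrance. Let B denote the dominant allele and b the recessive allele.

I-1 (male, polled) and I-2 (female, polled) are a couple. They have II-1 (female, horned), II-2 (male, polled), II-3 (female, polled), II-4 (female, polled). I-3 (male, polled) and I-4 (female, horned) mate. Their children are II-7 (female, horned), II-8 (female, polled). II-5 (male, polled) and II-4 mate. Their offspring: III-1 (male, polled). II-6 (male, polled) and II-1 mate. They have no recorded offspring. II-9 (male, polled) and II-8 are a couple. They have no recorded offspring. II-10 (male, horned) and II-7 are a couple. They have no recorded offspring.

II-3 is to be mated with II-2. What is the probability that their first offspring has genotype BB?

4/9

I-1 is polled so carries B and passed b to II-1 (bb), so I-1 is Bb.
I-2 is polled so carries B and passed b to II-1 (bb), so I-2 is Bb.
II-3 is a polled offspring of I-1 (Bb) × I-2 (Bb), whose cross gives 1/4 BB : 1/2 Bb : 1/4 bb; conditioning on being polled, II-3 is BB with probability 1/3, Bb with probability 2/3.
II-2 is a polled offspring of I-1 (Bb) × I-2 (Bb), whose cross gives 1/4 BB : 1/2 Bb : 1/4 bb; conditioning on being polled, II-2 is BB with probability 1/3, Bb with probability 2/3.
Summing over parental genotype combinations, P(offspring has genotype BB) = 1/9·1 + 2/9·1/2 + 2/9·1/2 + 4/9·1/4 = 4/9.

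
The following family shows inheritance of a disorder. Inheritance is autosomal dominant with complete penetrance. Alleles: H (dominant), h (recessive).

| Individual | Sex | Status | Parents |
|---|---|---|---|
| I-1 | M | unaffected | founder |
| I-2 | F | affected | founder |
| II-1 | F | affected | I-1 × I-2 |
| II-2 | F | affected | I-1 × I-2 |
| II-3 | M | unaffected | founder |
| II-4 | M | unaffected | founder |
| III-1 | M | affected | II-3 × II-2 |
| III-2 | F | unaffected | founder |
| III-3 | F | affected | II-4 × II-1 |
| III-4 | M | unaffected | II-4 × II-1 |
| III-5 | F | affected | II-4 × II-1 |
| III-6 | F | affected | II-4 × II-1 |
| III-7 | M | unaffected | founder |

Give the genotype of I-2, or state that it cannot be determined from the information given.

I-2's phenotype allows HH or Hh, and no parent or child forces a single allele at both positions; consistent genotype assignments exist with I-2 as HH or Hh.

cannot be determined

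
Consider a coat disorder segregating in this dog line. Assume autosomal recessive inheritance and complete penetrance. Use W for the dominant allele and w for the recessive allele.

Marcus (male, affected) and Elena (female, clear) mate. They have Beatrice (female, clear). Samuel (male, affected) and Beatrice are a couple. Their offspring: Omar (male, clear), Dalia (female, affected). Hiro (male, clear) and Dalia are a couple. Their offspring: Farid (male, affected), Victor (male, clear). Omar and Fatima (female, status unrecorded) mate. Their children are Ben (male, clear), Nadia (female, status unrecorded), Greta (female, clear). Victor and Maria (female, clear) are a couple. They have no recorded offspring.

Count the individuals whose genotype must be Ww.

Obligate heterozygotes: Beatrice is clear so carries W and received w from Marcus (ww), so Beatrice is Ww; Omar is clear so carries W and received w from Samuel (ww), so Omar is Ww; Hiro is clear so carries W and passed w to Farid (ww), so Hiro is Ww; Victor is clear so carries W and received w from Dalia (ww), so Victor is Ww.
Every other individual is either homozygous by phenotype or has at least one consistent homozygous assignment, so the count is 4.

4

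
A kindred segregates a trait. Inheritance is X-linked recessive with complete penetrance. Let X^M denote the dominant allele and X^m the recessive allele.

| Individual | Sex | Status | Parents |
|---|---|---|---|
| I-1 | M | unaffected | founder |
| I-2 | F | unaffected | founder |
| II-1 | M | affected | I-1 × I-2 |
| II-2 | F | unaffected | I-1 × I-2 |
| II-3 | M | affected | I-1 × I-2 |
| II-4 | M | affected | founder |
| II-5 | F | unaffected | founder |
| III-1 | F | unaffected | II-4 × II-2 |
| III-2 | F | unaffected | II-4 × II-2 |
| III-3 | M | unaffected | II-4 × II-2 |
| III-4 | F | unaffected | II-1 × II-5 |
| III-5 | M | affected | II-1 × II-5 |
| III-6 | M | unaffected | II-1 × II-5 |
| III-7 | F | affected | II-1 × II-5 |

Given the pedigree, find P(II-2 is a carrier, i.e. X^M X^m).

I-1 is unaffected, so I-1 is X^M Y.
I-2 is unaffected so carries M and passed m to II-1 (X^m Y), so I-2 is X^M X^m.
Their cross gives offspring ratios 1/2 X^M X^M : 1/2 X^M X^m. Conditioning on II-2 being unaffected, P(X^M X^m) = 1/2 / 1 = 1/2 before taking II-2's own offspring into account.
II-4 is affected, so II-4 is X^m Y.
Now use II-2's offspring. Probability of each recorded status — unaffected daughter III-1: 1/2 if II-2 is X^M X^m, 1 if X^M X^M; unaffected daughter III-2: 1/2 if II-2 is X^M X^m, 1 if X^M X^M; unaffected son III-3: 1/2 if II-2 is X^M X^m, 1 if X^M X^M.
Bayes: P(X^M X^m) = 1/2·1/8 / (1/2·1/8 + 1/2·1) = 1/9.

1/9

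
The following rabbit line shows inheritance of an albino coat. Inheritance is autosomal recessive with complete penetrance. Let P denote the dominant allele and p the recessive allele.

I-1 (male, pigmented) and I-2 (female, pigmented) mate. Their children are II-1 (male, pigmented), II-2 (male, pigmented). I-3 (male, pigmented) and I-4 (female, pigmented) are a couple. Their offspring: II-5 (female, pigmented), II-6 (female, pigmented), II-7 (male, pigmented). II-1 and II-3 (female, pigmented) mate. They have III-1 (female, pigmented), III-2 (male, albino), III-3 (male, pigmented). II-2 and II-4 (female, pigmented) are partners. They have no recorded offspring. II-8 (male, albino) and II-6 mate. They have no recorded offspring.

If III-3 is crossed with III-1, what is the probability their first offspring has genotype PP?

4/9

II-1 is pigmented so carries P and passed p to III-2 (pp), so II-1 is Pp.
II-3 is pigmented so carries P and passed p to III-2 (pp), so II-3 is Pp.
III-3 is a pigmented offspring of II-1 (Pp) × II-3 (Pp), whose cross gives 1/4 PP : 1/2 Pp : 1/4 pp; conditioning on being pigmented, III-3 is PP with probability 1/3, Pp with probability 2/3.
III-1 is a pigmented offspring of II-1 (Pp) × II-3 (Pp), whose cross gives 1/4 PP : 1/2 Pp : 1/4 pp; conditioning on being pigmented, III-1 is PP with probability 1/3, Pp with probability 2/3.
Summing over parental genotype combinations, P(offspring has genotype PP) = 1/9·1 + 2/9·1/2 + 2/9·1/2 + 4/9·1/4 = 4/9.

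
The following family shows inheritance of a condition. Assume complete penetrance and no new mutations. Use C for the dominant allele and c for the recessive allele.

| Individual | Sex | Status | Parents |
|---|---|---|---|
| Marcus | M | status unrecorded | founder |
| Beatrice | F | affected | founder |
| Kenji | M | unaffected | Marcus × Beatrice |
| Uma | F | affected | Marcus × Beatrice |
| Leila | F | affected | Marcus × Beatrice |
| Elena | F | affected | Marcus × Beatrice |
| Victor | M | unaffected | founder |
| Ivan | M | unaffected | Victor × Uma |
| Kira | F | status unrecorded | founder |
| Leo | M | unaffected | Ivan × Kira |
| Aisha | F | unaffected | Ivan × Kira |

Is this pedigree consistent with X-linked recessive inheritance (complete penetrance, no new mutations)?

No

Under X-linked recessive, Kenji (unaffected, male) cannot arise from Marcus (unrecorded) × Beatrice (affected).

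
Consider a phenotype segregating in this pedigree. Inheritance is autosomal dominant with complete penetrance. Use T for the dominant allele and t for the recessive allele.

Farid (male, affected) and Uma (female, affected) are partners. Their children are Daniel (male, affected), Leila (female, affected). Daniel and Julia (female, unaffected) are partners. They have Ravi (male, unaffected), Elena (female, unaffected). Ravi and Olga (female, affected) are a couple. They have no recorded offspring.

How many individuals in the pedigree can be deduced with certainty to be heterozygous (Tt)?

Obligate heterozygotes: Daniel is affected so carries T and passed t to Ravi (tt), so Daniel is Tt.
Every other individual is either homozygous by phenotype or has at least one consistent homozygous assignment, so the count is 1.

1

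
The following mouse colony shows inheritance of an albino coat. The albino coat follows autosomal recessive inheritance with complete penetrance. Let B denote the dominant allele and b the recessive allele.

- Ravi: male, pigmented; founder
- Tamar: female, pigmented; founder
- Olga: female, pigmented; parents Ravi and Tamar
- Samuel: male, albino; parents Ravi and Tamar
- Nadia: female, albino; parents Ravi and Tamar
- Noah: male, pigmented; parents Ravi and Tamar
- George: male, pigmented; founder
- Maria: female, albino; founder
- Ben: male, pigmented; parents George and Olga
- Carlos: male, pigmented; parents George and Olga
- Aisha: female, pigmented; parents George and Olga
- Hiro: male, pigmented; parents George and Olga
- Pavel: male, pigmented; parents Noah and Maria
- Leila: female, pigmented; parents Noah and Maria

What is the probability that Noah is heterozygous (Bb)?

1/3

Ravi is pigmented so carries B and passed b to Samuel (bb), so Ravi is Bb.
Tamar is pigmented so carries B and passed b to Samuel (bb), so Tamar is Bb.
Their cross gives offspring ratios 1/4 BB : 1/2 Bb : 1/4 bb. Conditioning on Noah being pigmented, P(Bb) = 1/2 / 3/4 = 2/3 before taking Noah's own offspring into account.
Maria is albino, so Maria is bb.
Now use Noah's offspring. Probability of each recorded status — pigmented son Pavel: 1/2 if Noah is Bb, 1 if BB; pigmented daughter Leila: 1/2 if Noah is Bb, 1 if BB.
Bayes: P(Bb) = 2/3·1/4 / (2/3·1/4 + 1/3·1) = 1/3.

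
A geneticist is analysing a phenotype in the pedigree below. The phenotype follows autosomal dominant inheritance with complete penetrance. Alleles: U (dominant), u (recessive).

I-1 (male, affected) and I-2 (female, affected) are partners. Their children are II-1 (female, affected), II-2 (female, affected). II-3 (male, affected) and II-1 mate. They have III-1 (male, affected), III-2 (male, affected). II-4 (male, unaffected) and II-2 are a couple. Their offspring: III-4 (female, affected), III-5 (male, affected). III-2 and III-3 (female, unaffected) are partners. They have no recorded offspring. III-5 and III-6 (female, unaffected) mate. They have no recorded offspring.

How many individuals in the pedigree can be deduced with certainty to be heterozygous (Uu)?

Obligate heterozygotes: III-4 is affected so carries U and received u from II-4 (uu), so III-4 is Uu; III-5 is affected so carries U and received u from II-4 (uu), so III-5 is Uu.
Every other individual is either homozygous by phenotype or has at least one consistent homozygous assignment, so the count is 2.

2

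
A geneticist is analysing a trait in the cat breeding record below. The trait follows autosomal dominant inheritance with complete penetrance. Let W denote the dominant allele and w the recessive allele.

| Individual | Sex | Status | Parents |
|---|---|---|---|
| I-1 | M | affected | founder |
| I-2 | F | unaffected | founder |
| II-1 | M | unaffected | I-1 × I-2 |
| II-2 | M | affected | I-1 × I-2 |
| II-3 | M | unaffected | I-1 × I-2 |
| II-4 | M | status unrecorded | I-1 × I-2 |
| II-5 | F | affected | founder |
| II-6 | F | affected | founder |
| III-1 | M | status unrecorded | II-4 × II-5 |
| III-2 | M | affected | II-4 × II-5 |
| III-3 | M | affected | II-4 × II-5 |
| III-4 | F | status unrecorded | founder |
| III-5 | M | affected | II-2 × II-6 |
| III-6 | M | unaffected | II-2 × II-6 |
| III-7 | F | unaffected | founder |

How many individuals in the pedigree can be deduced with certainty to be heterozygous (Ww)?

Obligate heterozygotes: I-1 is affected so carries W and passed w to II-1 (ww), so I-1 is Ww; II-2 is affected so carries W and received w from I-2 (ww), so II-2 is Ww; II-6 is affected so carries W and passed w to III-6 (ww), so II-6 is Ww.
Every other individual is either homozygous by phenotype or has at least one consistent homozygous assignment, so the count is 3.

3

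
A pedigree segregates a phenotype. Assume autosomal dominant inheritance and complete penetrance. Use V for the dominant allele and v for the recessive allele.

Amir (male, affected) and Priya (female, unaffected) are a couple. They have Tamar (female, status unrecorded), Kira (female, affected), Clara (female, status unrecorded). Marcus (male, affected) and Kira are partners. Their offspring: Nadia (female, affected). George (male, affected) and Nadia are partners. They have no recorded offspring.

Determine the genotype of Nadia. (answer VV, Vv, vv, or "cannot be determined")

Nadia's phenotype allows VV or Vv, and no parent or child forces a single allele at both positions; consistent genotype assignments exist with Nadia as VV or Vv.

cannot be determined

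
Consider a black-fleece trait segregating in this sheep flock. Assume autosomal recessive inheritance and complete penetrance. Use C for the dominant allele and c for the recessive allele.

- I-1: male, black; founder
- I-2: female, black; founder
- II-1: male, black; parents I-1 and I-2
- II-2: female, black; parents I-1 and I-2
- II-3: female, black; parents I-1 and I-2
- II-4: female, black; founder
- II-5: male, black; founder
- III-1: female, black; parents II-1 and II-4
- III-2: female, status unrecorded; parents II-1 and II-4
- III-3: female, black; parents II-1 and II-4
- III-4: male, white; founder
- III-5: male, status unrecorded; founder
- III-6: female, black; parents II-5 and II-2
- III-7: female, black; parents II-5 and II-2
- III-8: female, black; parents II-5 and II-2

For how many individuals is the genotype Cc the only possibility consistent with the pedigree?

No individual's genotype is forced to Cc by the pedigree, so the count is 0.

0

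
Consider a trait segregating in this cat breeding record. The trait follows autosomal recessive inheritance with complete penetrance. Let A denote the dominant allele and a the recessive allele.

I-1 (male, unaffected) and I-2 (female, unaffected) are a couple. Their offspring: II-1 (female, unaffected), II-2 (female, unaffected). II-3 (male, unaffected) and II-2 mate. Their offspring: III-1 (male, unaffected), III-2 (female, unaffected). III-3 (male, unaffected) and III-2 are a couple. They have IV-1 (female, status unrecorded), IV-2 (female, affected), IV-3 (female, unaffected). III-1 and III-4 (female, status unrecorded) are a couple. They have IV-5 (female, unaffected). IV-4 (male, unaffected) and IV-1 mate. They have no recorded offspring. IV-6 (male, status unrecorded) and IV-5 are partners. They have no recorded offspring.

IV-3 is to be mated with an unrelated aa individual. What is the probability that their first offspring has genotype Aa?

III-3 is unaffected so carries A and passed a to IV-2 (aa), so III-3 is Aa.
III-2 is unaffected so carries A and passed a to IV-2 (aa), so III-2 is Aa.
IV-3 is an unaffected offspring of III-3 (Aa) × III-2 (Aa), whose cross gives 1/4 AA : 1/2 Aa : 1/4 aa; conditioning on being unaffected, IV-3 is AA with probability 1/3, Aa with probability 2/3.
Summing over parental genotype combinations, P(offspring has genotype Aa) = 1/3·1 + 2/3·1/2 = 2/3.

2/3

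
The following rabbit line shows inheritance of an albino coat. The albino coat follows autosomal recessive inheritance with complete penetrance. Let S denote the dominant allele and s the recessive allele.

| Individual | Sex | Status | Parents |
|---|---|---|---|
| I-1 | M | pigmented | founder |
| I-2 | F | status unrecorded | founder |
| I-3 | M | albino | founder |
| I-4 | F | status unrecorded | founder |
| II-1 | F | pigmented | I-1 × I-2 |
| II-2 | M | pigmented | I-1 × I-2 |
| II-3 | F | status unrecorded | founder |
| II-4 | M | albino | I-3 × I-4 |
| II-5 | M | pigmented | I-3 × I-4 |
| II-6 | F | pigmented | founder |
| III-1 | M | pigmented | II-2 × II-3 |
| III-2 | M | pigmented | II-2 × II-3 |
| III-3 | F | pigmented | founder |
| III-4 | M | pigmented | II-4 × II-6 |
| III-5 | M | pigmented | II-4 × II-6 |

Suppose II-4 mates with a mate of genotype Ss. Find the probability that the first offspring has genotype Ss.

II-4 is albino, so II-4 is ss.
The cross gives 1/2 Ss : 1/2 ss, so P(offspring has genotype Ss) = 1/2.

1/2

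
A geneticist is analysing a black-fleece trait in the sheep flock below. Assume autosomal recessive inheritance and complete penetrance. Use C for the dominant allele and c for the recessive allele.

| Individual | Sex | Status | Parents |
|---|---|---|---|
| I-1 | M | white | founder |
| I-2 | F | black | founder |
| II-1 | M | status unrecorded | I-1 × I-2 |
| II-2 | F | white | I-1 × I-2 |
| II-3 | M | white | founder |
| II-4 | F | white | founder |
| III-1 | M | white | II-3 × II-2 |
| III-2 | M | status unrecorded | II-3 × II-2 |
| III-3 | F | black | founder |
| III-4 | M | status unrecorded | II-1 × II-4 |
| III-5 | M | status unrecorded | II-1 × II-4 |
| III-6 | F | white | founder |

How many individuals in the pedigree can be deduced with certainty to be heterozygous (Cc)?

1

Obligate heterozygotes: II-2 is white so carries C and received c from I-2 (cc), so II-2 is Cc.
Every other individual is either homozygous by phenotype or has at least one consistent homozygous assignment, so the count is 1.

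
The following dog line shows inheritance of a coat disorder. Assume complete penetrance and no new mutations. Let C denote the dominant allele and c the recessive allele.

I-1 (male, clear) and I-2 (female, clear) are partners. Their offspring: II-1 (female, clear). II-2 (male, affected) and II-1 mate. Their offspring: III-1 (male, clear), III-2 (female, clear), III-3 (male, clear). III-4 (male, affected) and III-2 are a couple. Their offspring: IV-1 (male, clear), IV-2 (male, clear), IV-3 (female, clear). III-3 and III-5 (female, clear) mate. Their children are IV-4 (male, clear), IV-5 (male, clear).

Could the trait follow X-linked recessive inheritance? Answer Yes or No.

A consistent assignment under X-linked recessive exists: I-1 X^C Y, I-2 X^C X^C, II-1 X^C X^C, II-2 X^c Y, III-1 X^C Y, III-2 X^C X^c, III-3 X^C Y, III-4 X^c Y, III-5 X^C X^C, IV-1 X^C Y, IV-2 X^C Y, IV-3 X^C X^c, IV-4 X^C Y, IV-5 X^C Y.
In this assignment every recorded phenotype matches its genotype and every non-founder's genotype is obtainable from its parents' genotypes, so the pedigree is consistent.

Yes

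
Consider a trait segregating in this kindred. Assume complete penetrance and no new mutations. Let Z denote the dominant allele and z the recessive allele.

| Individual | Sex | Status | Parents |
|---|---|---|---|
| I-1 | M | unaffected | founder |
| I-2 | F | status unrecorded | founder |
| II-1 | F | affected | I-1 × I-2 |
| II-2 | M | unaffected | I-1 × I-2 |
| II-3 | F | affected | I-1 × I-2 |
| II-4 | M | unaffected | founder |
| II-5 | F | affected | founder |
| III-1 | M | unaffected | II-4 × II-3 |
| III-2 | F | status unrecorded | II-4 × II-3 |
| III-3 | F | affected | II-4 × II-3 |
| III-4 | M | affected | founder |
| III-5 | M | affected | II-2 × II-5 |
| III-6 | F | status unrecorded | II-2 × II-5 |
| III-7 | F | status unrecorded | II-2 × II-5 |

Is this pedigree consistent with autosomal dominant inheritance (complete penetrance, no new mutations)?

Yes

A consistent assignment under autosomal dominant exists: I-1 zz, I-2 Zz, II-1 Zz, II-2 zz, II-3 Zz, II-4 zz, II-5 ZZ, III-1 zz, III-2 Zz, III-3 Zz, III-4 ZZ, III-5 Zz, III-6 Zz, III-7 Zz.
In this assignment every recorded phenotype matches its genotype and every non-founder's genotype is obtainable from its parents' genotypes, so the pedigree is consistent.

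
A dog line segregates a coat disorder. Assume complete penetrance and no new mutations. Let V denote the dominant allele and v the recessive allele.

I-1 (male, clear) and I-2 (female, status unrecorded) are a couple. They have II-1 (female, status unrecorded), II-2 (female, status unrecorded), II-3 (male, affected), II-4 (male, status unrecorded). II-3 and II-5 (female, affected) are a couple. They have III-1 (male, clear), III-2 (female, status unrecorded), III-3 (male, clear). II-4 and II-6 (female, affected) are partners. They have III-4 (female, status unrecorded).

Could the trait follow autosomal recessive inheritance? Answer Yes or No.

Under autosomal recessive, III-1 (clear, male) cannot arise from II-3 (affected) × II-5 (affected).

No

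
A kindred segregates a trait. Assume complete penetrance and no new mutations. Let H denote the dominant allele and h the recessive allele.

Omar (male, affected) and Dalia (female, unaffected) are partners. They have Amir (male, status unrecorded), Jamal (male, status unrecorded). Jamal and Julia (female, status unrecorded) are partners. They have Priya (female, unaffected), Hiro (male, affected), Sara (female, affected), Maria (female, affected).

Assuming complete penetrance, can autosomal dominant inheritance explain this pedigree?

A consistent assignment under autosomal dominant exists: Omar HH, Dalia hh, Amir Hh, Jamal Hh, Julia Hh, Priya hh, Hiro HH, Sara HH, Maria HH.
In this assignment every recorded phenotype matches its genotype and every non-founder's genotype is obtainable from its parents' genotypes, so the pedigree is consistent.

Yes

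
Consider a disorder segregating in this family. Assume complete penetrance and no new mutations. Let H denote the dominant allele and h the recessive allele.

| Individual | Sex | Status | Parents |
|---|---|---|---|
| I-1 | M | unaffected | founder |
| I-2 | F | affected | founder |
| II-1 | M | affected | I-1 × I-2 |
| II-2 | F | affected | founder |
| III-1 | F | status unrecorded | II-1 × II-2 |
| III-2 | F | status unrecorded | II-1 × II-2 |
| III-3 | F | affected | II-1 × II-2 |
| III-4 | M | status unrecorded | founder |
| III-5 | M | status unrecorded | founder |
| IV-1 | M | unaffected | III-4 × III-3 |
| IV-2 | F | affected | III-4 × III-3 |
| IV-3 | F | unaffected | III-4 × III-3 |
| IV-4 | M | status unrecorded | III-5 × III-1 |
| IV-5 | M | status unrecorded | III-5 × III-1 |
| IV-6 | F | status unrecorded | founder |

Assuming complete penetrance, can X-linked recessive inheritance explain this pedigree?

Under X-linked recessive, IV-1 (unaffected, male) cannot arise from III-4 (unrecorded) × III-3 (affected).

No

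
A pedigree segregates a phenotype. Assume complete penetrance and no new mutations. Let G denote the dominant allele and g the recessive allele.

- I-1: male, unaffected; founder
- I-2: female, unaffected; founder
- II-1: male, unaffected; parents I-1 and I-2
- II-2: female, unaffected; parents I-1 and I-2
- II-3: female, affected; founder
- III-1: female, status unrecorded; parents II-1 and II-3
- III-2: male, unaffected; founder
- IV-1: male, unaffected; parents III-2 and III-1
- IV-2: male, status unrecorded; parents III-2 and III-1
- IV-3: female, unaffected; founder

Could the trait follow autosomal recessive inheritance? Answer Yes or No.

A consistent assignment under autosomal recessive exists: I-1 GG, I-2 GG, II-1 GG, II-2 GG, II-3 gg, III-1 Gg, III-2 GG, IV-1 GG, IV-2 GG, IV-3 GG.
In this assignment every recorded phenotype matches its genotype and every non-founder's genotype is obtainable from its parents' genotypes, so the pedigree is consistent.

Yes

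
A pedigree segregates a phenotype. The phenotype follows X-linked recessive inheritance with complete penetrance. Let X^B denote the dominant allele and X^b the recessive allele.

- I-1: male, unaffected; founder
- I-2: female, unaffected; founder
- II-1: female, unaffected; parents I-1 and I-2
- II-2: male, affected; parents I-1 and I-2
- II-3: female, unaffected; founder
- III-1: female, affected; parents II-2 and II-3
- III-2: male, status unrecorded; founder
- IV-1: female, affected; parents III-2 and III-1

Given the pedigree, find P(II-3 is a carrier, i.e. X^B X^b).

1

II-3 is unaffected so carries B and passed b to III-1 (X^b X^b), so II-3 is X^B X^b, giving P(X^B X^b) = 1.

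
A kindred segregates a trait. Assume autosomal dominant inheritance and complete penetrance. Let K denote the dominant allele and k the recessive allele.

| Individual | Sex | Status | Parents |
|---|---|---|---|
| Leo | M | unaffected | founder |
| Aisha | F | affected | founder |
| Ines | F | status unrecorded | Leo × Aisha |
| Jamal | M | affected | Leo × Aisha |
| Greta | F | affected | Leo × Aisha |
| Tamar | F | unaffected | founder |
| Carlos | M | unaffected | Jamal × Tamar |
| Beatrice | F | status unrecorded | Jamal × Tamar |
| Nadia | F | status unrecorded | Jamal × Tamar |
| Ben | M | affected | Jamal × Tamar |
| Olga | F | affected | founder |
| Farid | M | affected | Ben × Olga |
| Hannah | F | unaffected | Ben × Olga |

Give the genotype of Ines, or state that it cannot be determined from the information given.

Ines's phenotype is unrecorded, and no parent or child forces a single allele at both positions; consistent genotype assignments exist with Ines as Kk or kk.

cannot be determined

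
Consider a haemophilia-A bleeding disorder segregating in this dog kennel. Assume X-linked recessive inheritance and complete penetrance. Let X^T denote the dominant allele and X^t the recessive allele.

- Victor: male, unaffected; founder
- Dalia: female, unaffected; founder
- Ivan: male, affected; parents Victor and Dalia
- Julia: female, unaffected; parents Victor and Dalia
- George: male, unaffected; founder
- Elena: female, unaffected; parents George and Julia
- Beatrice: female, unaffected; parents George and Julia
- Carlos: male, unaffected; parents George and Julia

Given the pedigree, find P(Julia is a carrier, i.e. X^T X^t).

Victor is unaffected, so Victor is X^T Y.
Dalia is unaffected so carries T and passed t to Ivan (X^t Y), so Dalia is X^T X^t.
Their cross gives offspring ratios 1/2 X^T X^T : 1/2 X^T X^t. Conditioning on Julia being unaffected, P(X^T X^t) = 1/2 / 1 = 1/2 before taking Julia's own offspring into account.
George is unaffected, so George is X^T Y.
Now use Julia's offspring. Probability of each recorded status — unaffected son Carlos: 1/2 if Julia is X^T X^t, 1 if X^T X^T. (Elena, Beatrice: equally likely either way, so uninformative.)
Bayes: P(X^T X^t) = 1/2·1/2 / (1/2·1/2 + 1/2·1) = 1/3.

1/3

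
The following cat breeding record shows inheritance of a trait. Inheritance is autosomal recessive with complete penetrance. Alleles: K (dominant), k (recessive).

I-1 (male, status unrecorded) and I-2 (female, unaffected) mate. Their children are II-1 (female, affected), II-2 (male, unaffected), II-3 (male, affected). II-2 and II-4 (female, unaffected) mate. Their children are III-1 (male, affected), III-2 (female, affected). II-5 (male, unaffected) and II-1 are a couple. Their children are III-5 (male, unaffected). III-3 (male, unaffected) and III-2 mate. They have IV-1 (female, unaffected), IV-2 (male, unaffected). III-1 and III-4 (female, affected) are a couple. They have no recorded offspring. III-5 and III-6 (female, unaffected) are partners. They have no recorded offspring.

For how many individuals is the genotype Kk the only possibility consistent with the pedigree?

6

Obligate heterozygotes: I-2 is unaffected so carries K and passed k to II-1 (kk), so I-2 is Kk; II-2 is unaffected so carries K and passed k to III-1 (kk), so II-2 is Kk; II-4 is unaffected so carries K and passed k to III-1 (kk), so II-4 is Kk; III-5 is unaffected so carries K and received k from II-1 (kk), so III-5 is Kk; IV-1 is unaffected so carries K and received k from III-2 (kk), so IV-1 is Kk; IV-2 is unaffected so carries K and received k from III-2 (kk), so IV-2 is Kk.
Every other individual is either homozygous by phenotype or has at least one consistent homozygous assignment, so the count is 6.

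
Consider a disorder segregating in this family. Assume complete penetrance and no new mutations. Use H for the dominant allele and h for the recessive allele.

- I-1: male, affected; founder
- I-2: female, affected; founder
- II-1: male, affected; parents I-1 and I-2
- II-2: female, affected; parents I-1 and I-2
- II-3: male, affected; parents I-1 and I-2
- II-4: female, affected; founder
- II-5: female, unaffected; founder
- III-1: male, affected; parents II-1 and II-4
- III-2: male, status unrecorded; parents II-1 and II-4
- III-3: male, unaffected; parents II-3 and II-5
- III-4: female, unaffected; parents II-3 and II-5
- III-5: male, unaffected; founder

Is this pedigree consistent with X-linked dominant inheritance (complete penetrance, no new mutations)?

No

Under X-linked dominant, III-4 (unaffected, female) cannot arise from II-3 (affected) × II-5 (unaffected).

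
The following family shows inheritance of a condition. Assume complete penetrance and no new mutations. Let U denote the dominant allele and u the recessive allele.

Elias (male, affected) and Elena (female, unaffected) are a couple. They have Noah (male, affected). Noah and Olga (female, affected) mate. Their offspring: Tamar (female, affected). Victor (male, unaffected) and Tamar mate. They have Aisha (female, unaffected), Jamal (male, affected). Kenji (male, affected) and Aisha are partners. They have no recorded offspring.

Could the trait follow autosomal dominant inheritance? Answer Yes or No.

A consistent assignment under autosomal dominant exists: Elias UU, Elena uu, Noah Uu, Olga UU, Tamar Uu, Victor uu, Aisha uu, Jamal Uu, Kenji UU.
In this assignment every recorded phenotype matches its genotype and every non-founder's genotype is obtainable from its parents' genotypes, so the pedigree is consistent.

Yes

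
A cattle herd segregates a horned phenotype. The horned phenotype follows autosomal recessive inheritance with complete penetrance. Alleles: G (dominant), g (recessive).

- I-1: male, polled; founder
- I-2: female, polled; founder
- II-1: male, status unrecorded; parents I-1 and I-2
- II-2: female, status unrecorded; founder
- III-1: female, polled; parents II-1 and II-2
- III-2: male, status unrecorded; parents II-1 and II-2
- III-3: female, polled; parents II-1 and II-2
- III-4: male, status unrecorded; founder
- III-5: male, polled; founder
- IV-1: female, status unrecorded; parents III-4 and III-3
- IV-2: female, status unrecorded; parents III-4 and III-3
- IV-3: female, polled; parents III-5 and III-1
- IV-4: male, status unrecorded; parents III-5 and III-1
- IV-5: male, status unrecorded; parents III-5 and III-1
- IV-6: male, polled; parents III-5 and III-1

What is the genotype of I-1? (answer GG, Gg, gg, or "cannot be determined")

I-1's phenotype allows GG or Gg, and no parent or child forces a single allele at both positions; consistent genotype assignments exist with I-1 as GG or Gg.

cannot be determined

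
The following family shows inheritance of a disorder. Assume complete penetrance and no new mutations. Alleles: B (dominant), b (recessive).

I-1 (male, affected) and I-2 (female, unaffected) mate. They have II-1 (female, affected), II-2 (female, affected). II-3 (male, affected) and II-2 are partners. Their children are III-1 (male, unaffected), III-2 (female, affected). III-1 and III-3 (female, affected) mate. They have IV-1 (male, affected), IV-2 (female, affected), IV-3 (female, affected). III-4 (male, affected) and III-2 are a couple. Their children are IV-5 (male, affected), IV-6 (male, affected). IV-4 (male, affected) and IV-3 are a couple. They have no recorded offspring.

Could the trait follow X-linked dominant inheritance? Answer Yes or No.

A consistent assignment under X-linked dominant exists: I-1 X^B Y, I-2 X^b X^b, II-1 X^B X^b, II-2 X^B X^b, II-3 X^B Y, III-1 X^b Y, III-2 X^B X^B, III-3 X^B X^B, III-4 X^B Y, IV-1 X^B Y, IV-2 X^B X^b, IV-3 X^B X^b, IV-4 X^B Y, IV-5 X^B Y, IV-6 X^B Y.
In this assignment every recorded phenotype matches its genotype and every non-founder's genotype is obtainable from its parents' genotypes, so the pedigree is consistent.

Yes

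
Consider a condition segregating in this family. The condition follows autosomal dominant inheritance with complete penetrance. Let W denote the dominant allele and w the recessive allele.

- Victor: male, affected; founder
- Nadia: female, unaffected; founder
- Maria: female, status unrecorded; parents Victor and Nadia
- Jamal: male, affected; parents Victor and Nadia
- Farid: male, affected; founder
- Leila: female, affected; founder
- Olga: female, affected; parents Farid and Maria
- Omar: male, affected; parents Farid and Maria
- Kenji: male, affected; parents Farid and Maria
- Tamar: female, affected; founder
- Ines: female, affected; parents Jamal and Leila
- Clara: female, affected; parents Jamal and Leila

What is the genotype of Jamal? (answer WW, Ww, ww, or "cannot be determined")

Ww

From phenotype alone, Jamal is WW or Ww.
Jamal is affected so carries W and received w from Nadia (ww), so Jamal is Ww.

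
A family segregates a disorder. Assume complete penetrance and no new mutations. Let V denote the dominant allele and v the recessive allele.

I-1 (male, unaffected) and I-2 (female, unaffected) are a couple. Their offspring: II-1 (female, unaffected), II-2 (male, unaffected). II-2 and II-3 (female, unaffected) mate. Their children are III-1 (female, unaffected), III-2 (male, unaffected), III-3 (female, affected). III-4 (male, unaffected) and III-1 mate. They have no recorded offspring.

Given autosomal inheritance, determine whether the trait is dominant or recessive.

recessive

II-2 and II-3 are both unaffected yet have an affected child III-3. Under dominance, an affected child requires at least one affected parent, so the trait cannot be dominant.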